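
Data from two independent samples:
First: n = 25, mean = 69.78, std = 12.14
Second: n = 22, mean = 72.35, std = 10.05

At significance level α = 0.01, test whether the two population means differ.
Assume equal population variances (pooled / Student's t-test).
Student's two-sample t-test (equal variances):
H₀: μ₁ = μ₂
H₁: μ₁ ≠ μ₂
df = n₁ + n₂ - 2 = 45
Pooled variance s_p² = [(n₁-1)s₁² + (n₂-1)s₂²] / (n₁ + n₂ - 2) = [(24)(12.14²) + (21)(10.05²)] / 45 = 125.7370
SE = √(s_p²(1/n₁ + 1/n₂)) = √(125.7370 × (1/25 + 1/22)) = 3.2779
t = (x̄₁ - x̄₂) / SE = (69.78 - 72.35) / 3.2779 = -2.57 / 3.2779 = -0.784
p-value = 0.4371

Since p-value > α = 0.01, we fail to reject H₀.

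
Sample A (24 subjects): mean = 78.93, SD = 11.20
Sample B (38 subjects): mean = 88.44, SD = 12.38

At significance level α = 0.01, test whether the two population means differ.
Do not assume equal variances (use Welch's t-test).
Welch's two-sample t-test:
H₀: μ₁ = μ₂
H₁: μ₁ ≠ μ₂
s₁²/n₁ = 11.20²/24 = 5.2267,  s₂²/n₂ = 12.38²/38 = 4.0333
SE = √(s₁²/n₁ + s₂²/n₂) = √(5.2267 + 4.0333) = 3.0430
df (Welch-Satterthwaite) = (s₁²/n₁ + s₂²/n₂)² / [(s₁²/n₁)²/(n₁-1) + (s₂²/n₂)²/(n₂-1)] ≈ 52.69
t = (x̄₁ - x̄₂) / SE = (78.93 - 88.44) / 3.0430 = -9.51 / 3.0430 = -3.125
p-value = 0.0029

Since p-value < α = 0.01, we reject H₀.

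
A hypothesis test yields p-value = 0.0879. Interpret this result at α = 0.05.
Since p = 0.0879 > α = 0.05, fail to reject H₀.
There is insufficient evidence to reject the null hypothesis; the result is not statistically significant at the 0.05 level.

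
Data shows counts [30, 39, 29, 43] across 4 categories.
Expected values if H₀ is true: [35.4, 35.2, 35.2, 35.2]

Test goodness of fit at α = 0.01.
Chi-square goodness of fit test:
H₀: observed counts match expected distribution
H₁: observed counts differ from expected distribution
df = k - 1 = 3
χ² = Σ(O - E)²/E
   = (30 - 35.4)²/35.4 + (39 - 35.2)²/35.2 + (29 - 35.2)²/35.2 + (43 - 35.2)²/35.2
   = 0.824 + 0.410 + 1.092 + 1.728
   = 4.05
p-value = 0.2556

Since p-value > α = 0.01, we fail to reject H₀.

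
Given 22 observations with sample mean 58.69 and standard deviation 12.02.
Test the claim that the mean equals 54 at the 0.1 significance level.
One-sample t-test:
H₀: μ = 54
H₁: μ ≠ 54
df = n - 1 = 21
t = (x̄ - μ₀) / (s/√n) = (58.69 - 54) / (12.02/√22) = 1.830
p-value = 0.0815

Since p-value < α = 0.1, we reject H₀.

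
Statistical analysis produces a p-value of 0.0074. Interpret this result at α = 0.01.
Since p = 0.0074 < α = 0.01, reject H₀.
There is sufficient evidence to reject the null hypothesis; the result is statistically significant at the 0.01 level.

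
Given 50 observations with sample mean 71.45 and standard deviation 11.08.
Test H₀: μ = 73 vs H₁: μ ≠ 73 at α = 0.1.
One-sample t-test:
H₀: μ = 73
H₁: μ ≠ 73
df = n - 1 = 49
t = (x̄ - μ₀) / (s/√n) = (71.45 - 73) / (11.08/√50) = -0.989
p-value = 0.3274

Since p-value > α = 0.1, we fail to reject H₀.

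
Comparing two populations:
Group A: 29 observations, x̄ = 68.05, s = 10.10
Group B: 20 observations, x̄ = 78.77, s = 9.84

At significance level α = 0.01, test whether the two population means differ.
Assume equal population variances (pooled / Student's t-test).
Student's two-sample t-test (equal variances):
H₀: μ₁ = μ₂
H₁: μ₁ ≠ μ₂
df = n₁ + n₂ - 2 = 47
Pooled variance s_p² = [(n₁-1)s₁² + (n₂-1)s₂²] / (n₁ + n₂ - 2) = [(28)(10.10²) + (19)(9.84²)] / 47 = 99.9142
SE = √(s_p²(1/n₁ + 1/n₂)) = √(99.9142 × (1/29 + 1/20)) = 2.9053
t = (x̄₁ - x̄₂) / SE = (68.05 - 78.77) / 2.9053 = -10.72 / 2.9053 = -3.690
p-value = 0.0006

Since p-value < α = 0.01, we reject H₀.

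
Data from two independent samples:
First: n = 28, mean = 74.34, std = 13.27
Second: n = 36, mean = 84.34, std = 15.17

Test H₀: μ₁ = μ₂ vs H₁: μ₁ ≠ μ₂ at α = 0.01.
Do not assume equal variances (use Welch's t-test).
Welch's two-sample t-test:
H₀: μ₁ = μ₂
H₁: μ₁ ≠ μ₂
s₁²/n₁ = 13.27²/28 = 6.2890,  s₂²/n₂ = 15.17²/36 = 6.3925
SE = √(s₁²/n₁ + s₂²/n₂) = √(6.2890 + 6.3925) = 3.5611
df (Welch-Satterthwaite) = (s₁²/n₁ + s₂²/n₂)² / [(s₁²/n₁)²/(n₁-1) + (s₂²/n₂)²/(n₂-1)] ≈ 61.09
t = (x̄₁ - x̄₂) / SE = (74.34 - 84.34) / 3.5611 = -10.00 / 3.5611 = -2.808
p-value = 0.0067

Since p-value < α = 0.01, we reject H₀.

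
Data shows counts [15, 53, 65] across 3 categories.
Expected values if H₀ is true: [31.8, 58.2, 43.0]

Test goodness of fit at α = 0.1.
Chi-square goodness of fit test:
H₀: observed counts match expected distribution
H₁: observed counts differ from expected distribution
df = k - 1 = 2
χ² = Σ(O - E)²/E
   = (15 - 31.8)²/31.8 + (53 - 58.2)²/58.2 + (65 - 43.0)²/43.0
   = 8.875 + 0.465 + 11.256
   = 20.60
p-value < 0.0001

Since p-value < α = 0.1, we reject H₀.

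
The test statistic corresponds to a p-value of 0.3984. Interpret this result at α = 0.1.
Since p = 0.3984 > α = 0.1, fail to reject H₀.
There is insufficient evidence to reject the null hypothesis; the result is not statistically significant at the 0.1 level.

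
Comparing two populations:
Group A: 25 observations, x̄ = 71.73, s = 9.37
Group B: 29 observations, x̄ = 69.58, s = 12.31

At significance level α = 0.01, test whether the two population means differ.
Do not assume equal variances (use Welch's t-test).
Welch's two-sample t-test:
H₀: μ₁ = μ₂
H₁: μ₁ ≠ μ₂
s₁²/n₁ = 9.37²/25 = 3.5119,  s₂²/n₂ = 12.31²/29 = 5.2254
SE = √(s₁²/n₁ + s₂²/n₂) = √(3.5119 + 5.2254) = 2.9559
df (Welch-Satterthwaite) = (s₁²/n₁ + s₂²/n₂)² / [(s₁²/n₁)²/(n₁-1) + (s₂²/n₂)²/(n₂-1)] ≈ 51.27
t = (x̄₁ - x̄₂) / SE = (71.73 - 69.58) / 2.9559 = 2.15 / 2.9559 = 0.727
p-value = 0.4703

Since p-value > α = 0.01, we fail to reject H₀.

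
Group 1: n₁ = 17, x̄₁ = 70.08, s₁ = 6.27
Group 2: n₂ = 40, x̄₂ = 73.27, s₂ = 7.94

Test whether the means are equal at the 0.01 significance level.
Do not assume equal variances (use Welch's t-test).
Welch's two-sample t-test:
H₀: μ₁ = μ₂
H₁: μ₁ ≠ μ₂
s₁²/n₁ = 6.27²/17 = 2.3125,  s₂²/n₂ = 7.94²/40 = 1.5761
SE = √(s₁²/n₁ + s₂²/n₂) = √(2.3125 + 1.5761) = 1.9720
df (Welch-Satterthwaite) = (s₁²/n₁ + s₂²/n₂)² / [(s₁²/n₁)²/(n₁-1) + (s₂²/n₂)²/(n₂-1)] ≈ 38.00
t = (x̄₁ - x̄₂) / SE = (70.08 - 73.27) / 1.9720 = -3.19 / 1.9720 = -1.618
p-value = 0.1140

Since p-value > α = 0.01, we fail to reject H₀.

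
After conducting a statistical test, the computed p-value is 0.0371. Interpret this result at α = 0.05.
Since p = 0.0371 < α = 0.05, reject H₀.
There is sufficient evidence to reject the null hypothesis; the result is statistically significant at the 0.05 level.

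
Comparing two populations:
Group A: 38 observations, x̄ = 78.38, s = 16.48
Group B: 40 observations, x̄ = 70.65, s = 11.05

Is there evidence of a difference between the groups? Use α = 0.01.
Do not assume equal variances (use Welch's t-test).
Welch's two-sample t-test:
H₀: μ₁ = μ₂
H₁: μ₁ ≠ μ₂
s₁²/n₁ = 16.48²/38 = 7.1471,  s₂²/n₂ = 11.05²/40 = 3.0526
SE = √(s₁²/n₁ + s₂²/n₂) = √(7.1471 + 3.0526) = 3.1937
df (Welch-Satterthwaite) = (s₁²/n₁ + s₂²/n₂)² / [(s₁²/n₁)²/(n₁-1) + (s₂²/n₂)²/(n₂-1)] ≈ 64.24
t = (x̄₁ - x̄₂) / SE = (78.38 - 70.65) / 3.1937 = 7.73 / 3.1937 = 2.420
p-value = 0.0183

Since p-value > α = 0.01, we fail to reject H₀.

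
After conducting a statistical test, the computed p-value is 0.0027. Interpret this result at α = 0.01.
Since p = 0.0027 < α = 0.01, reject H₀.
There is sufficient evidence to reject the null hypothesis; the result is statistically significant at the 0.01 level.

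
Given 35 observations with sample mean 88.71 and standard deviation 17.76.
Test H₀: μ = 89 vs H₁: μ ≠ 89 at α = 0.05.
One-sample t-test:
H₀: μ = 89
H₁: μ ≠ 89
df = n - 1 = 34
t = (x̄ - μ₀) / (s/√n) = (88.71 - 89) / (17.76/√35) = -0.097
p-value = 0.9236

Since p-value > α = 0.05, we fail to reject H₀.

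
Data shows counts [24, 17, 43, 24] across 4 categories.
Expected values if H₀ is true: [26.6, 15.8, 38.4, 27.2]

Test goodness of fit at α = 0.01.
Chi-square goodness of fit test:
H₀: observed counts match expected distribution
H₁: observed counts differ from expected distribution
df = k - 1 = 3
χ² = Σ(O - E)²/E
   = (24 - 26.6)²/26.6 + (17 - 15.8)²/15.8 + (43 - 38.4)²/38.4 + (24 - 27.2)²/27.2
   = 0.254 + 0.091 + 0.551 + 0.376
   = 1.27
p-value = 0.7356

Since p-value > α = 0.01, we fail to reject H₀.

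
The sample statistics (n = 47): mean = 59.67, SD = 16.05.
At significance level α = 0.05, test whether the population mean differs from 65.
One-sample t-test:
H₀: μ = 65
H₁: μ ≠ 65
df = n - 1 = 46
t = (x̄ - μ₀) / (s/√n) = (59.67 - 65) / (16.05/√47) = -2.277
p-value = 0.0275

Since p-value < α = 0.05, we reject H₀.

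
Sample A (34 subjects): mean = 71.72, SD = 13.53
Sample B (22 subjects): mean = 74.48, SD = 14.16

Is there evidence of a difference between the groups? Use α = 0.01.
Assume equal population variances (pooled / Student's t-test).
Student's two-sample t-test (equal variances):
H₀: μ₁ = μ₂
H₁: μ₁ ≠ μ₂
df = n₁ + n₂ - 2 = 54
Pooled variance s_p² = [(n₁-1)s₁² + (n₂-1)s₂²] / (n₁ + n₂ - 2) = [(33)(13.53²) + (21)(14.16²)] / 54 = 189.8450
SE = √(s_p²(1/n₁ + 1/n₂)) = √(189.8450 × (1/34 + 1/22)) = 3.7700
t = (x̄₁ - x̄₂) / SE = (71.72 - 74.48) / 3.7700 = -2.76 / 3.7700 = -0.732
p-value = 0.4673

Since p-value > α = 0.01, we fail to reject H₀.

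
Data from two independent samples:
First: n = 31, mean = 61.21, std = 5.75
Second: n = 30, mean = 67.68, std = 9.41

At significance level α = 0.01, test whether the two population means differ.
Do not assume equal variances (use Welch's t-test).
Welch's two-sample t-test:
H₀: μ₁ = μ₂
H₁: μ₁ ≠ μ₂
s₁²/n₁ = 5.75²/31 = 1.0665,  s₂²/n₂ = 9.41²/30 = 2.9516
SE = √(s₁²/n₁ + s₂²/n₂) = √(1.0665 + 2.9516) = 2.0045
df (Welch-Satterthwaite) = (s₁²/n₁ + s₂²/n₂)² / [(s₁²/n₁)²/(n₁-1) + (s₂²/n₂)²/(n₂-1)] ≈ 47.72
t = (x̄₁ - x̄₂) / SE = (61.21 - 67.68) / 2.0045 = -6.47 / 2.0045 = -3.228
p-value = 0.0023

Since p-value < α = 0.01, we reject H₀.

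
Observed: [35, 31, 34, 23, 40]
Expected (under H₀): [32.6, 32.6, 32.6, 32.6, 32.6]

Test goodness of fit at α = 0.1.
Chi-square goodness of fit test:
H₀: observed counts match expected distribution
H₁: observed counts differ from expected distribution
df = k - 1 = 4
χ² = Σ(O - E)²/E
   = (35 - 32.6)²/32.6 + (31 - 32.6)²/32.6 + (34 - 32.6)²/32.6 + (23 - 32.6)²/32.6 + (40 - 32.6)²/32.6
   = 0.177 + 0.079 + 0.060 + 2.827 + 1.680
   = 4.82
p-value = 0.3060

Since p-value > α = 0.1, we fail to reject H₀.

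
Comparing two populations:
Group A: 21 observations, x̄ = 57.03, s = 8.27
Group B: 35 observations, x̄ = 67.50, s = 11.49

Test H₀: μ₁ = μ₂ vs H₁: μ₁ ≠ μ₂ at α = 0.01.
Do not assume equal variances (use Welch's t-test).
Welch's two-sample t-test:
H₀: μ₁ = μ₂
H₁: μ₁ ≠ μ₂
s₁²/n₁ = 8.27²/21 = 3.2568,  s₂²/n₂ = 11.49²/35 = 3.7720
SE = √(s₁²/n₁ + s₂²/n₂) = √(3.2568 + 3.7720) = 2.6512
df (Welch-Satterthwaite) = (s₁²/n₁ + s₂²/n₂)² / [(s₁²/n₁)²/(n₁-1) + (s₂²/n₂)²/(n₂-1)] ≈ 52.07
t = (x̄₁ - x̄₂) / SE = (57.03 - 67.50) / 2.6512 = -10.47 / 2.6512 = -3.949
p-value = 0.0002

Since p-value < α = 0.01, we reject H₀.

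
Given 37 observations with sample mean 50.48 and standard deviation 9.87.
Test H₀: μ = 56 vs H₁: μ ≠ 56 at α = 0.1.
One-sample t-test:
H₀: μ = 56
H₁: μ ≠ 56
df = n - 1 = 36
t = (x̄ - μ₀) / (s/√n) = (50.48 - 56) / (9.87/√37) = -3.402
p-value = 0.0017

Since p-value < α = 0.1, we reject H₀.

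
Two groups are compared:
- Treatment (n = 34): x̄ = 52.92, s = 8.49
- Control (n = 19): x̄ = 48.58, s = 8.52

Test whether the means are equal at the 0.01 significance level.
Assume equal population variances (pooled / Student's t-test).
Student's two-sample t-test (equal variances):
H₀: μ₁ = μ₂
H₁: μ₁ ≠ μ₂
df = n₁ + n₂ - 2 = 51
Pooled variance s_p² = [(n₁-1)s₁² + (n₂-1)s₂²] / (n₁ + n₂ - 2) = [(33)(8.49²) + (18)(8.52²)] / 51 = 72.2602
SE = √(s_p²(1/n₁ + 1/n₂)) = √(72.2602 × (1/34 + 1/19)) = 2.4348
t = (x̄₁ - x̄₂) / SE = (52.92 - 48.58) / 2.4348 = 4.34 / 2.4348 = 1.782
p-value = 0.0806

Since p-value > α = 0.01, we fail to reject H₀.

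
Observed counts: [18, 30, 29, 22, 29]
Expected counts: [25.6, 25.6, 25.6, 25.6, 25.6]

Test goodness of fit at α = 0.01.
Chi-square goodness of fit test:
H₀: observed counts match expected distribution
H₁: observed counts differ from expected distribution
df = k - 1 = 4
χ² = Σ(O - E)²/E
   = (18 - 25.6)²/25.6 + (30 - 25.6)²/25.6 + (29 - 25.6)²/25.6 + (22 - 25.6)²/25.6 + (29 - 25.6)²/25.6
   = 2.256 + 0.756 + 0.452 + 0.506 + 0.452
   = 4.42
p-value = 0.3519

Since p-value > α = 0.01, we fail to reject H₀.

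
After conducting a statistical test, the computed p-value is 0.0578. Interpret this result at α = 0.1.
Since p = 0.0578 < α = 0.1, reject H₀.
There is sufficient evidence to reject the null hypothesis; the result is statistically significant at the 0.1 level.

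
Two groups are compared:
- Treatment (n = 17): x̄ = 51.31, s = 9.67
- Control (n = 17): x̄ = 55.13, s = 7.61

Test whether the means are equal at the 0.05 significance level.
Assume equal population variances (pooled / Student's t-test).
Student's two-sample t-test (equal variances):
H₀: μ₁ = μ₂
H₁: μ₁ ≠ μ₂
df = n₁ + n₂ - 2 = 32
Pooled variance s_p² = [(n₁-1)s₁² + (n₂-1)s₂²] / (n₁ + n₂ - 2) = [(16)(9.67²) + (16)(7.61²)] / 32 = 75.7105
SE = √(s_p²(1/n₁ + 1/n₂)) = √(75.7105 × (1/17 + 1/17)) = 2.9845
t = (x̄₁ - x̄₂) / SE = (51.31 - 55.13) / 2.9845 = -3.82 / 2.9845 = -1.280
p-value = 0.2098

Since p-value > α = 0.05, we fail to reject H₀.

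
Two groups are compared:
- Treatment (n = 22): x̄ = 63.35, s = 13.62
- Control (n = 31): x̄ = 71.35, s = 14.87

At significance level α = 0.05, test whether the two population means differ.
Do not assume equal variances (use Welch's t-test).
Welch's two-sample t-test:
H₀: μ₁ = μ₂
H₁: μ₁ ≠ μ₂
s₁²/n₁ = 13.62²/22 = 8.4320,  s₂²/n₂ = 14.87²/31 = 7.1328
SE = √(s₁²/n₁ + s₂²/n₂) = √(8.4320 + 7.1328) = 3.9452
df (Welch-Satterthwaite) = (s₁²/n₁ + s₂²/n₂)² / [(s₁²/n₁)²/(n₁-1) + (s₂²/n₂)²/(n₂-1)] ≈ 47.68
t = (x̄₁ - x̄₂) / SE = (63.35 - 71.35) / 3.9452 = -8.00 / 3.9452 = -2.028
p-value = 0.0482

Since p-value < α = 0.05, we reject H₀.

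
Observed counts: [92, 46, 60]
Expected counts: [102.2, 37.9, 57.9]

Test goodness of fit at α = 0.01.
Chi-square goodness of fit test:
H₀: observed counts match expected distribution
H₁: observed counts differ from expected distribution
df = k - 1 = 2
χ² = Σ(O - E)²/E
   = (92 - 102.2)²/102.2 + (46 - 37.9)²/37.9 + (60 - 57.9)²/57.9
   = 1.018 + 1.731 + 0.076
   = 2.83
p-value = 0.2435

Since p-value > α = 0.01, we fail to reject H₀.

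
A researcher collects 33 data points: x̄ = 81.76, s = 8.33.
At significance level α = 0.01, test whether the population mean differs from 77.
One-sample t-test:
H₀: μ = 77
H₁: μ ≠ 77
df = n - 1 = 32
t = (x̄ - μ₀) / (s/√n) = (81.76 - 77) / (8.33/√33) = 3.283
p-value = 0.0025

Since p-value < α = 0.01, we reject H₀.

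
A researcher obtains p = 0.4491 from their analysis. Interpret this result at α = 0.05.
Since p = 0.4491 > α = 0.05, fail to reject H₀.
There is insufficient evidence to reject the null hypothesis; the result is not statistically significant at the 0.05 level.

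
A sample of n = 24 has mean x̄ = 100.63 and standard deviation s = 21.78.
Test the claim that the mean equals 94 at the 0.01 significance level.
One-sample t-test:
H₀: μ = 94
H₁: μ ≠ 94
df = n - 1 = 23
t = (x̄ - μ₀) / (s/√n) = (100.63 - 94) / (21.78/√24) = 1.491
p-value = 0.1495

Since p-value > α = 0.01, we fail to reject H₀.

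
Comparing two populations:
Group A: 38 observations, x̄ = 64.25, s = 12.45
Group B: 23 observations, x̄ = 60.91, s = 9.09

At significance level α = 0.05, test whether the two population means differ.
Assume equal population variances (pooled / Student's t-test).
Student's two-sample t-test (equal variances):
H₀: μ₁ = μ₂
H₁: μ₁ ≠ μ₂
df = n₁ + n₂ - 2 = 59
Pooled variance s_p² = [(n₁-1)s₁² + (n₂-1)s₂²] / (n₁ + n₂ - 2) = [(37)(12.45²) + (22)(9.09²)] / 59 = 128.0154
SE = √(s_p²(1/n₁ + 1/n₂)) = √(128.0154 × (1/38 + 1/23)) = 2.9891
t = (x̄₁ - x̄₂) / SE = (64.25 - 60.91) / 2.9891 = 3.34 / 2.9891 = 1.117
p-value = 0.2684

Since p-value > α = 0.05, we fail to reject H₀.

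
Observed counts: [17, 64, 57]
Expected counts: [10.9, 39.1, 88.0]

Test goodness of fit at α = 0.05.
Chi-square goodness of fit test:
H₀: observed counts match expected distribution
H₁: observed counts differ from expected distribution
df = k - 1 = 2
χ² = Σ(O - E)²/E
   = (17 - 10.9)²/10.9 + (64 - 39.1)²/39.1 + (57 - 88.0)²/88.0
   = 3.414 + 15.857 + 10.920
   = 30.19
p-value < 0.0001

Since p-value < α = 0.05, we reject H₀.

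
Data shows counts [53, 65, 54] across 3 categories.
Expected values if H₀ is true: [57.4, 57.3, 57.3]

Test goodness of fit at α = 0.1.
Chi-square goodness of fit test:
H₀: observed counts match expected distribution
H₁: observed counts differ from expected distribution
df = k - 1 = 2
χ² = Σ(O - E)²/E
   = (53 - 57.4)²/57.4 + (65 - 57.3)²/57.3 + (54 - 57.3)²/57.3
   = 0.337 + 1.035 + 0.190
   = 1.56
p-value = 0.4579

Since p-value > α = 0.1, we fail to reject H₀.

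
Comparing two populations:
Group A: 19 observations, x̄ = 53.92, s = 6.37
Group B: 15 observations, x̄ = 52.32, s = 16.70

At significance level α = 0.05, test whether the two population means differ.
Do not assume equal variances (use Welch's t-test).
Welch's two-sample t-test:
H₀: μ₁ = μ₂
H₁: μ₁ ≠ μ₂
s₁²/n₁ = 6.37²/19 = 2.1356,  s₂²/n₂ = 16.70²/15 = 18.5927
SE = √(s₁²/n₁ + s₂²/n₂) = √(2.1356 + 18.5927) = 4.5528
df (Welch-Satterthwaite) = (s₁²/n₁ + s₂²/n₂)² / [(s₁²/n₁)²/(n₁-1) + (s₂²/n₂)²/(n₂-1)] ≈ 17.22
t = (x̄₁ - x̄₂) / SE = (53.92 - 52.32) / 4.5528 = 1.60 / 4.5528 = 0.351
p-value = 0.7295

Since p-value > α = 0.05, we fail to reject H₀.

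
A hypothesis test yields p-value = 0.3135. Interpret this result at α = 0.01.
Since p = 0.3135 > α = 0.01, fail to reject H₀.
There is insufficient evidence to reject the null hypothesis; the result is not statistically significant at the 0.01 level.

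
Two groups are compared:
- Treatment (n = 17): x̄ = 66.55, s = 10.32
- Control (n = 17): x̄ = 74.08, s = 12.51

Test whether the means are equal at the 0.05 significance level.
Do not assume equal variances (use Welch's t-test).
Welch's two-sample t-test:
H₀: μ₁ = μ₂
H₁: μ₁ ≠ μ₂
s₁²/n₁ = 10.32²/17 = 6.2648,  s₂²/n₂ = 12.51²/17 = 9.2059
SE = √(s₁²/n₁ + s₂²/n₂) = √(6.2648 + 9.2059) = 3.9333
df (Welch-Satterthwaite) = (s₁²/n₁ + s₂²/n₂)² / [(s₁²/n₁)²/(n₁-1) + (s₂²/n₂)²/(n₂-1)] ≈ 30.88
t = (x̄₁ - x̄₂) / SE = (66.55 - 74.08) / 3.9333 = -7.53 / 3.9333 = -1.914
p-value = 0.0649

Since p-value > α = 0.05, we fail to reject H₀.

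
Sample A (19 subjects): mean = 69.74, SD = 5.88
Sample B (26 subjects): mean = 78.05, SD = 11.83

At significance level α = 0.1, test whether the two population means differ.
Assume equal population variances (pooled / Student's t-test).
Student's two-sample t-test (equal variances):
H₀: μ₁ = μ₂
H₁: μ₁ ≠ μ₂
df = n₁ + n₂ - 2 = 43
Pooled variance s_p² = [(n₁-1)s₁² + (n₂-1)s₂²] / (n₁ + n₂ - 2) = [(18)(5.88²) + (25)(11.83²)] / 43 = 95.8386
SE = √(s_p²(1/n₁ + 1/n₂)) = √(95.8386 × (1/19 + 1/26)) = 2.9547
t = (x̄₁ - x̄₂) / SE = (69.74 - 78.05) / 2.9547 = -8.31 / 2.9547 = -2.812
p-value = 0.0074

Since p-value < α = 0.1, we reject H₀.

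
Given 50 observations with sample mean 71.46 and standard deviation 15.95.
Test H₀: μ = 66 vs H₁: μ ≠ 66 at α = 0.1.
One-sample t-test:
H₀: μ = 66
H₁: μ ≠ 66
df = n - 1 = 49
t = (x̄ - μ₀) / (s/√n) = (71.46 - 66) / (15.95/√50) = 2.421
p-value = 0.0192

Since p-value < α = 0.1, we reject H₀.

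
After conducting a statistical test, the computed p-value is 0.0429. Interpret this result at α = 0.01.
Since p = 0.0429 > α = 0.01, fail to reject H₀.
There is insufficient evidence to reject the null hypothesis; the result is not statistically significant at the 0.01 level.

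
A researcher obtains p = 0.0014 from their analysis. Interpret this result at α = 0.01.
Since p = 0.0014 < α = 0.01, reject H₀.
There is sufficient evidence to reject the null hypothesis; the result is statistically significant at the 0.01 level.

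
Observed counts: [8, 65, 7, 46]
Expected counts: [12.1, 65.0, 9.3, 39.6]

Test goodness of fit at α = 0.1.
Chi-square goodness of fit test:
H₀: observed counts match expected distribution
H₁: observed counts differ from expected distribution
df = k - 1 = 3
χ² = Σ(O - E)²/E
   = (8 - 12.1)²/12.1 + (65 - 65.0)²/65.0 + (7 - 9.3)²/9.3 + (46 - 39.6)²/39.6
   = 1.389 + 0.000 + 0.569 + 1.034
   = 2.99
p-value = 0.3928

Since p-value > α = 0.1, we fail to reject H₀.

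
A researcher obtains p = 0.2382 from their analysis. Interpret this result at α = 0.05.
Since p = 0.2382 > α = 0.05, fail to reject H₀.
There is insufficient evidence to reject the null hypothesis; the result is not statistically significant at the 0.05 level.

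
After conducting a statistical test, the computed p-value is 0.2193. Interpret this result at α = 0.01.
Since p = 0.2193 > α = 0.01, fail to reject H₀.
There is insufficient evidence to reject the null hypothesis; the result is not statistically significant at the 0.01 level.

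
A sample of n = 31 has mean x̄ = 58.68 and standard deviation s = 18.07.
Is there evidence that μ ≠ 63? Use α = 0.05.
One-sample t-test:
H₀: μ = 63
H₁: μ ≠ 63
df = n - 1 = 30
t = (x̄ - μ₀) / (s/√n) = (58.68 - 63) / (18.07/√31) = -1.331
p-value = 0.1932

Since p-value > α = 0.05, we fail to reject H₀.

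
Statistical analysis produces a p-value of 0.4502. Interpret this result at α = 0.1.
Since p = 0.4502 > α = 0.1, fail to reject H₀.
There is insufficient evidence to reject the null hypothesis; the result is not statistically significant at the 0.1 level.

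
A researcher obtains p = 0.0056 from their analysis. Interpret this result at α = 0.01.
Since p = 0.0056 < α = 0.01, reject H₀.
There is sufficient evidence to reject the null hypothesis; the result is statistically significant at the 0.01 level.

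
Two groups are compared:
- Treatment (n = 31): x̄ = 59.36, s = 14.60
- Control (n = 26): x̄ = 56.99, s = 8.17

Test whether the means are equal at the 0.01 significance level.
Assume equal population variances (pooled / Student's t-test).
Student's two-sample t-test (equal variances):
H₀: μ₁ = μ₂
H₁: μ₁ ≠ μ₂
df = n₁ + n₂ - 2 = 55
Pooled variance s_p² = [(n₁-1)s₁² + (n₂-1)s₂²] / (n₁ + n₂ - 2) = [(30)(14.60²) + (25)(8.17²)] / 55 = 146.6095
SE = √(s_p²(1/n₁ + 1/n₂)) = √(146.6095 × (1/31 + 1/26)) = 3.2200
t = (x̄₁ - x̄₂) / SE = (59.36 - 56.99) / 3.2200 = 2.37 / 3.2200 = 0.736
p-value = 0.4648

Since p-value > α = 0.01, we fail to reject H₀.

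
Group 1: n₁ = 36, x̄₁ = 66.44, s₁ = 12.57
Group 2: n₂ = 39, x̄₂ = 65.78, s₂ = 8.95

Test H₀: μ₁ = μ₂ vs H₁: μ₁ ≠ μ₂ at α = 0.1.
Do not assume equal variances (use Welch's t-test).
Welch's two-sample t-test:
H₀: μ₁ = μ₂
H₁: μ₁ ≠ μ₂
s₁²/n₁ = 12.57²/36 = 4.3890,  s₂²/n₂ = 8.95²/39 = 2.0539
SE = √(s₁²/n₁ + s₂²/n₂) = √(4.3890 + 2.0539) = 2.5383
df (Welch-Satterthwaite) = (s₁²/n₁ + s₂²/n₂)² / [(s₁²/n₁)²/(n₁-1) + (s₂²/n₂)²/(n₂-1)] ≈ 62.76
t = (x̄₁ - x̄₂) / SE = (66.44 - 65.78) / 2.5383 = 0.66 / 2.5383 = 0.260
p-value = 0.7957

Since p-value > α = 0.1, we fail to reject H₀.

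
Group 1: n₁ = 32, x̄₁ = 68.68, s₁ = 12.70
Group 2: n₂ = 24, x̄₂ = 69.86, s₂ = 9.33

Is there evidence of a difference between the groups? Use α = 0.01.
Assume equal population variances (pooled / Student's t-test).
Student's two-sample t-test (equal variances):
H₀: μ₁ = μ₂
H₁: μ₁ ≠ μ₂
df = n₁ + n₂ - 2 = 54
Pooled variance s_p² = [(n₁-1)s₁² + (n₂-1)s₂²] / (n₁ + n₂ - 2) = [(31)(12.70²) + (23)(9.33²)] / 54 = 129.6688
SE = √(s_p²(1/n₁ + 1/n₂)) = √(129.6688 × (1/32 + 1/24)) = 3.0749
t = (x̄₁ - x̄₂) / SE = (68.68 - 69.86) / 3.0749 = -1.18 / 3.0749 = -0.384
p-value = 0.7027

Since p-value > α = 0.01, we fail to reject H₀.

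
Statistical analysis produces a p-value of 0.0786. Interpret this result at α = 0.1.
Since p = 0.0786 < α = 0.1, reject H₀.
There is sufficient evidence to reject the null hypothesis; the result is statistically significant at the 0.1 level.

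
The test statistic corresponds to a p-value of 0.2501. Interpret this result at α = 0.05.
Since p = 0.2501 > α = 0.05, fail to reject H₀.
There is insufficient evidence to reject the null hypothesis; the result is not statistically significant at the 0.05 level.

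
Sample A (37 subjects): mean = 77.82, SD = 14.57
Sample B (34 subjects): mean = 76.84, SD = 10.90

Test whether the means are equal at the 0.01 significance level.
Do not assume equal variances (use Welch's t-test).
Welch's two-sample t-test:
H₀: μ₁ = μ₂
H₁: μ₁ ≠ μ₂
s₁²/n₁ = 14.57²/37 = 5.7374,  s₂²/n₂ = 10.90²/34 = 3.4944
SE = √(s₁²/n₁ + s₂²/n₂) = √(5.7374 + 3.4944) = 3.0384
df (Welch-Satterthwaite) = (s₁²/n₁ + s₂²/n₂)² / [(s₁²/n₁)²/(n₁-1) + (s₂²/n₂)²/(n₂-1)] ≈ 66.35
t = (x̄₁ - x̄₂) / SE = (77.82 - 76.84) / 3.0384 = 0.98 / 3.0384 = 0.323
p-value = 0.7481

Since p-value > α = 0.01, we fail to reject H₀.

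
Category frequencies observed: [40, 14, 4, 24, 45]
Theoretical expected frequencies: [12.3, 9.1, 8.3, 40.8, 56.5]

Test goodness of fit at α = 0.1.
Chi-square goodness of fit test:
H₀: observed counts match expected distribution
H₁: observed counts differ from expected distribution
df = k - 1 = 4
χ² = Σ(O - E)²/E
   = (40 - 12.3)²/12.3 + (14 - 9.1)²/9.1 + (4 - 8.3)²/8.3 + (24 - 40.8)²/40.8 + (45 - 56.5)²/56.5
   = 62.381 + 2.638 + 2.228 + 6.918 + 2.341
   = 76.51
p-value < 0.0001

Since p-value < α = 0.1, we reject H₀.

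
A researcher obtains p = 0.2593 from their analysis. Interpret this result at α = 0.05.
Since p = 0.2593 > α = 0.05, fail to reject H₀.
There is insufficient evidence to reject the null hypothesis; the result is not statistically significant at the 0.05 level.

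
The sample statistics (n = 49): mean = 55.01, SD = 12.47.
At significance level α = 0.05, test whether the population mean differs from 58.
One-sample t-test:
H₀: μ = 58
H₁: μ ≠ 58
df = n - 1 = 48
t = (x̄ - μ₀) / (s/√n) = (55.01 - 58) / (12.47/√49) = -1.678
p-value = 0.0998

Since p-value > α = 0.05, we fail to reject H₀.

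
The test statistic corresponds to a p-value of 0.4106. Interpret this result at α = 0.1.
Since p = 0.4106 > α = 0.1, fail to reject H₀.
There is insufficient evidence to reject the null hypothesis; the result is not statistically significant at the 0.1 level.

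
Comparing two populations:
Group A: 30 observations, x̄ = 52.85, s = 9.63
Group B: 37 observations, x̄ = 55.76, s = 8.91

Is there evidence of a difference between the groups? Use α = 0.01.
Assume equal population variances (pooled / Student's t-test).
Student's two-sample t-test (equal variances):
H₀: μ₁ = μ₂
H₁: μ₁ ≠ μ₂
df = n₁ + n₂ - 2 = 65
Pooled variance s_p² = [(n₁-1)s₁² + (n₂-1)s₂²] / (n₁ + n₂ - 2) = [(29)(9.63²) + (36)(8.91²)] / 65 = 85.3437
SE = √(s_p²(1/n₁ + 1/n₂)) = √(85.3437 × (1/30 + 1/37)) = 2.2697
t = (x̄₁ - x̄₂) / SE = (52.85 - 55.76) / 2.2697 = -2.91 / 2.2697 = -1.282
p-value = 0.2044

Since p-value > α = 0.01, we fail to reject H₀.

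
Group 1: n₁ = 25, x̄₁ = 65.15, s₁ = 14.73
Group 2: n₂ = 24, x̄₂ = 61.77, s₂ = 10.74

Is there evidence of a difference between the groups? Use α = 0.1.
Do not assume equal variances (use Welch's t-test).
Welch's two-sample t-test:
H₀: μ₁ = μ₂
H₁: μ₁ ≠ μ₂
s₁²/n₁ = 14.73²/25 = 8.6789,  s₂²/n₂ = 10.74²/24 = 4.8061
SE = √(s₁²/n₁ + s₂²/n₂) = √(8.6789 + 4.8061) = 3.6722
df (Welch-Satterthwaite) = (s₁²/n₁ + s₂²/n₂)² / [(s₁²/n₁)²/(n₁-1) + (s₂²/n₂)²/(n₂-1)] ≈ 43.89
t = (x̄₁ - x̄₂) / SE = (65.15 - 61.77) / 3.6722 = 3.38 / 3.6722 = 0.920
p-value = 0.3624

Since p-value > α = 0.1, we fail to reject H₀.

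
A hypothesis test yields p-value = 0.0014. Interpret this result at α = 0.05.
Since p = 0.0014 < α = 0.05, reject H₀.
There is sufficient evidence to reject the null hypothesis; the result is statistically significant at the 0.05 level.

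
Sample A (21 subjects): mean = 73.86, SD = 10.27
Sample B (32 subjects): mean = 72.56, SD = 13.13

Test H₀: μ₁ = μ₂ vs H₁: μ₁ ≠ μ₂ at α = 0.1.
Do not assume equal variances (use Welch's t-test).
Welch's two-sample t-test:
H₀: μ₁ = μ₂
H₁: μ₁ ≠ μ₂
s₁²/n₁ = 10.27²/21 = 5.0225,  s₂²/n₂ = 13.13²/32 = 5.3874
SE = √(s₁²/n₁ + s₂²/n₂) = √(5.0225 + 5.3874) = 3.2264
df (Welch-Satterthwaite) = (s₁²/n₁ + s₂²/n₂)² / [(s₁²/n₁)²/(n₁-1) + (s₂²/n₂)²/(n₂-1)] ≈ 49.31
t = (x̄₁ - x̄₂) / SE = (73.86 - 72.56) / 3.2264 = 1.30 / 3.2264 = 0.403
p-value = 0.6887

Since p-value > α = 0.1, we fail to reject H₀.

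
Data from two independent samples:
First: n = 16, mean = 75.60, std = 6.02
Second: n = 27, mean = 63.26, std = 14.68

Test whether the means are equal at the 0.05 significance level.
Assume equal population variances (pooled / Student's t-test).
Student's two-sample t-test (equal variances):
H₀: μ₁ = μ₂
H₁: μ₁ ≠ μ₂
df = n₁ + n₂ - 2 = 41
Pooled variance s_p² = [(n₁-1)s₁² + (n₂-1)s₂²] / (n₁ + n₂ - 2) = [(15)(6.02²) + (26)(14.68²)] / 41 = 149.9187
SE = √(s_p²(1/n₁ + 1/n₂)) = √(149.9187 × (1/16 + 1/27)) = 3.8630
t = (x̄₁ - x̄₂) / SE = (75.60 - 63.26) / 3.8630 = 12.34 / 3.8630 = 3.194
p-value = 0.0027

Since p-value < α = 0.05, we reject H₀.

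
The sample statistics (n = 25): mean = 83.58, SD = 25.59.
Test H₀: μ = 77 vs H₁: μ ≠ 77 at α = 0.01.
One-sample t-test:
H₀: μ = 77
H₁: μ ≠ 77
df = n - 1 = 24
t = (x̄ - μ₀) / (s/√n) = (83.58 - 77) / (25.59/√25) = 1.286
p-value = 0.2108

Since p-value > α = 0.01, we fail to reject H₀.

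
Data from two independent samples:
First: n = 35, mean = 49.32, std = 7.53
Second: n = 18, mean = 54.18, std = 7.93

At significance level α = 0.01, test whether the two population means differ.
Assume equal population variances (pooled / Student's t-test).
Student's two-sample t-test (equal variances):
H₀: μ₁ = μ₂
H₁: μ₁ ≠ μ₂
df = n₁ + n₂ - 2 = 51
Pooled variance s_p² = [(n₁-1)s₁² + (n₂-1)s₂²] / (n₁ + n₂ - 2) = [(34)(7.53²) + (17)(7.93²)] / 51 = 58.7622
SE = √(s_p²(1/n₁ + 1/n₂)) = √(58.7622 × (1/35 + 1/18)) = 2.2234
t = (x̄₁ - x̄₂) / SE = (49.32 - 54.18) / 2.2234 = -4.86 / 2.2234 = -2.186
p-value = 0.0334

Since p-value > α = 0.01, we fail to reject H₀.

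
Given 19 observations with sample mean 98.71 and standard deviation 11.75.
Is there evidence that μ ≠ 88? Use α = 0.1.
One-sample t-test:
H₀: μ = 88
H₁: μ ≠ 88
df = n - 1 = 18
t = (x̄ - μ₀) / (s/√n) = (98.71 - 88) / (11.75/√19) = 3.973
p-value = 0.0009

Since p-value < α = 0.1, we reject H₀.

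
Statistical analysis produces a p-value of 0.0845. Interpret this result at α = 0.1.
Since p = 0.0845 < α = 0.1, reject H₀.
There is sufficient evidence to reject the null hypothesis; the result is statistically significant at the 0.1 level.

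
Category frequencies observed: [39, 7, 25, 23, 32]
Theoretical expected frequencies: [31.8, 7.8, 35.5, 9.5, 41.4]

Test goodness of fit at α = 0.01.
Chi-square goodness of fit test:
H₀: observed counts match expected distribution
H₁: observed counts differ from expected distribution
df = k - 1 = 4
χ² = Σ(O - E)²/E
   = (39 - 31.8)²/31.8 + (7 - 7.8)²/7.8 + (25 - 35.5)²/35.5 + (23 - 9.5)²/9.5 + (32 - 41.4)²/41.4
   = 1.630 + 0.082 + 3.106 + 19.184 + 2.134
   = 26.14
p-value < 0.0001

Since p-value < α = 0.01, we reject H₀.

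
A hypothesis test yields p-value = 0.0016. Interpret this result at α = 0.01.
Since p = 0.0016 < α = 0.01, reject H₀.
There is sufficient evidence to reject the null hypothesis; the result is statistically significant at the 0.01 level.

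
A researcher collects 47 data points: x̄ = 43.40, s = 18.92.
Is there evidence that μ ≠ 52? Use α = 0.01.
One-sample t-test:
H₀: μ = 52
H₁: μ ≠ 52
df = n - 1 = 46
t = (x̄ - μ₀) / (s/√n) = (43.40 - 52) / (18.92/√47) = -3.116
p-value = 0.0032

Since p-value < α = 0.01, we reject H₀.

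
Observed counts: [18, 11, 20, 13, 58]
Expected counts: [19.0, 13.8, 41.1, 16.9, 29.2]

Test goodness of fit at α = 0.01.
Chi-square goodness of fit test:
H₀: observed counts match expected distribution
H₁: observed counts differ from expected distribution
df = k - 1 = 4
χ² = Σ(O - E)²/E
   = (18 - 19.0)²/19.0 + (11 - 13.8)²/13.8 + (20 - 41.1)²/41.1 + (13 - 16.9)²/16.9 + (58 - 29.2)²/29.2
   = 0.053 + 0.568 + 10.832 + 0.900 + 28.405
   = 40.76
p-value < 0.0001

Since p-value < α = 0.01, we reject H₀.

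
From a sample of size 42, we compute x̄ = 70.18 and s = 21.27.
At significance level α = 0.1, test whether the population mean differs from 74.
One-sample t-test:
H₀: μ = 74
H₁: μ ≠ 74
df = n - 1 = 41
t = (x̄ - μ₀) / (s/√n) = (70.18 - 74) / (21.27/√42) = -1.164
p-value = 0.2512

Since p-value > α = 0.1, we fail to reject H₀.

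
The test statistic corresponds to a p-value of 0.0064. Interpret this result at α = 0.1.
Since p = 0.0064 < α = 0.1, reject H₀.
There is sufficient evidence to reject the null hypothesis; the result is statistically significant at the 0.1 level.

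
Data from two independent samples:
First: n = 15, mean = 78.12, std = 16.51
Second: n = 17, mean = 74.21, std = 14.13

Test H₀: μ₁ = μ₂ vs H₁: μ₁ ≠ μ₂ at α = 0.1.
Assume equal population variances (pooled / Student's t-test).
Student's two-sample t-test (equal variances):
H₀: μ₁ = μ₂
H₁: μ₁ ≠ μ₂
df = n₁ + n₂ - 2 = 30
Pooled variance s_p² = [(n₁-1)s₁² + (n₂-1)s₂²] / (n₁ + n₂ - 2) = [(14)(16.51²) + (16)(14.13²)] / 30 = 233.6877
SE = √(s_p²(1/n₁ + 1/n₂)) = √(233.6877 × (1/15 + 1/17)) = 5.4153
t = (x̄₁ - x̄₂) / SE = (78.12 - 74.21) / 5.4153 = 3.91 / 5.4153 = 0.722
p-value = 0.4759

Since p-value > α = 0.1, we fail to reject H₀.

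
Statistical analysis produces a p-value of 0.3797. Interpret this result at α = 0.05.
Since p = 0.3797 > α = 0.05, fail to reject H₀.
There is insufficient evidence to reject the null hypothesis; the result is not statistically significant at the 0.05 level.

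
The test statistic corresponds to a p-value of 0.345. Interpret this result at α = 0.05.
Since p = 0.345 > α = 0.05, fail to reject H₀.
There is insufficient evidence to reject the null hypothesis; the result is not statistically significant at the 0.05 level.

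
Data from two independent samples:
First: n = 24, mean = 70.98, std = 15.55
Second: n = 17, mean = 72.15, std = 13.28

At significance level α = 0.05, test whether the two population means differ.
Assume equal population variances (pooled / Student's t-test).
Student's two-sample t-test (equal variances):
H₀: μ₁ = μ₂
H₁: μ₁ ≠ μ₂
df = n₁ + n₂ - 2 = 39
Pooled variance s_p² = [(n₁-1)s₁² + (n₂-1)s₂²] / (n₁ + n₂ - 2) = [(23)(15.55²) + (16)(13.28²)] / 39 = 214.9536
SE = √(s_p²(1/n₁ + 1/n₂)) = √(214.9536 × (1/24 + 1/17)) = 4.6477
t = (x̄₁ - x̄₂) / SE = (70.98 - 72.15) / 4.6477 = -1.17 / 4.6477 = -0.252
p-value = 0.8026

Since p-value > α = 0.05, we fail to reject H₀.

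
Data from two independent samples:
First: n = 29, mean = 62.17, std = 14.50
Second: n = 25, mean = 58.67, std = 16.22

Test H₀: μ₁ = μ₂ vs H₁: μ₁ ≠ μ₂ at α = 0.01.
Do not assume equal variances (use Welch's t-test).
Welch's two-sample t-test:
H₀: μ₁ = μ₂
H₁: μ₁ ≠ μ₂
s₁²/n₁ = 14.50²/29 = 7.2500,  s₂²/n₂ = 16.22²/25 = 10.5235
SE = √(s₁²/n₁ + s₂²/n₂) = √(7.2500 + 10.5235) = 4.2159
df (Welch-Satterthwaite) = (s₁²/n₁ + s₂²/n₂)² / [(s₁²/n₁)²/(n₁-1) + (s₂²/n₂)²/(n₂-1)] ≈ 48.66
t = (x̄₁ - x̄₂) / SE = (62.17 - 58.67) / 4.2159 = 3.50 / 4.2159 = 0.830
p-value = 0.4105

Since p-value > α = 0.01, we fail to reject H₀.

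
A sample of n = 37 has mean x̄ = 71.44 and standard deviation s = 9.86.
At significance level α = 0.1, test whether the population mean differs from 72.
One-sample t-test:
H₀: μ = 72
H₁: μ ≠ 72
df = n - 1 = 36
t = (x̄ - μ₀) / (s/√n) = (71.44 - 72) / (9.86/√37) = -0.345
p-value = 0.7318

Since p-value > α = 0.1, we fail to reject H₀.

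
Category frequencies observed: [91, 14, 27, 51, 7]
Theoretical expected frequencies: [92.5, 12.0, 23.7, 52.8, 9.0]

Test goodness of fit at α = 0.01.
Chi-square goodness of fit test:
H₀: observed counts match expected distribution
H₁: observed counts differ from expected distribution
df = k - 1 = 4
χ² = Σ(O - E)²/E
   = (91 - 92.5)²/92.5 + (14 - 12.0)²/12.0 + (27 - 23.7)²/23.7 + (51 - 52.8)²/52.8 + (7 - 9.0)²/9.0
   = 0.024 + 0.333 + 0.459 + 0.061 + 0.444
   = 1.32
p-value = 0.8575

Since p-value > α = 0.01, we fail to reject H₀.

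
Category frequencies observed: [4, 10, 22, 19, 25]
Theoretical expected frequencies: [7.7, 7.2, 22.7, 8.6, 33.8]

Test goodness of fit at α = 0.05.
Chi-square goodness of fit test:
H₀: observed counts match expected distribution
H₁: observed counts differ from expected distribution
df = k - 1 = 4
χ² = Σ(O - E)²/E
   = (4 - 7.7)²/7.7 + (10 - 7.2)²/7.2 + (22 - 22.7)²/22.7 + (19 - 8.6)²/8.6 + (25 - 33.8)²/33.8
   = 1.778 + 1.089 + 0.022 + 12.577 + 2.291
   = 17.76
p-value = 0.0014

Since p-value < α = 0.05, we reject H₀.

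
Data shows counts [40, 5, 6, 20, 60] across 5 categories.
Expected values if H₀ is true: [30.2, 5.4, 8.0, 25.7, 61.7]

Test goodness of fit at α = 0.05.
Chi-square goodness of fit test:
H₀: observed counts match expected distribution
H₁: observed counts differ from expected distribution
df = k - 1 = 4
χ² = Σ(O - E)²/E
   = (40 - 30.2)²/30.2 + (5 - 5.4)²/5.4 + (6 - 8.0)²/8.0 + (20 - 25.7)²/25.7 + (60 - 61.7)²/61.7
   = 3.180 + 0.030 + 0.500 + 1.264 + 0.047
   = 5.02
p-value = 0.2852

Since p-value > α = 0.05, we fail to reject H₀.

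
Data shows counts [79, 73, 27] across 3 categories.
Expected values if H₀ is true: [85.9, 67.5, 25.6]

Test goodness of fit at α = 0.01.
Chi-square goodness of fit test:
H₀: observed counts match expected distribution
H₁: observed counts differ from expected distribution
df = k - 1 = 2
χ² = Σ(O - E)²/E
   = (79 - 85.9)²/85.9 + (73 - 67.5)²/67.5 + (27 - 25.6)²/25.6
   = 0.554 + 0.448 + 0.077
   = 1.08
p-value = 0.5831

Since p-value > α = 0.01, we fail to reject H₀.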